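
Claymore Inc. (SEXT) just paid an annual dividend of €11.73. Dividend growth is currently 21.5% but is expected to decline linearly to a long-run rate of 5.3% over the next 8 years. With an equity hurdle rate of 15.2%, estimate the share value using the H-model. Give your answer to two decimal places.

H-model: P₀ = D₀[(1+g_L) + H(g_S−g_L)]/(r−g_L), with H = 8/2 = 4.
P₀ = 11.73 × [(1+0.053) + 4×(0.215−0.053)] / (0.152−0.053)
   = 11.73 × 1.7010 / 0.099 = 201.5427

€201.54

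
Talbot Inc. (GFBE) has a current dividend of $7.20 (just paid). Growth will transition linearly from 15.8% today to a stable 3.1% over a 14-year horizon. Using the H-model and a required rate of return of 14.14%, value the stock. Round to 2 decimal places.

H-model: P₀ = D₀[(1+g_L) + H(g_S−g_L)]/(r−g_L), with H = 14/2 = 7.
P₀ = 7.20 × [(1+0.031) + 7×(0.158−0.031)] / (0.1414−0.031)
   = 7.20 × 1.9200 / 0.1104 = 125.2174

$125.22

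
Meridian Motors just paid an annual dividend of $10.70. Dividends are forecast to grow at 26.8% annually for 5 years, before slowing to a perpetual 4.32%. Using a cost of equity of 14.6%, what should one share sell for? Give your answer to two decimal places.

$253.28

Two-stage DDM. Project D₁…D_5 at 0.268, terminal growth 0.0432, discount at r = 0.146.
D_1 = 13.5676
D_2 = 17.2037
D_3 = 21.8143
D_4 = 27.6605
D_5 = 35.0736
Terminal value at t=5: TV = D_6/(r−g) = 36.5888/(0.146−0.0432) = 355.9217
P₀ = 13.5676/(1+0.146)^1 + 17.2037/(1+0.146)^2 + 21.8143/(1+0.146)^3 + 27.6605/(1+0.146)^4 + 35.0736/(1+0.146)^5 + 355.9217/(1+0.146)^5 = 253.2796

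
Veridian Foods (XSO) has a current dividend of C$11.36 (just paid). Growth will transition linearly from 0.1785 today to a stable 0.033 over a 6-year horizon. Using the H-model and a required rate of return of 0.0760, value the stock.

C$388.22

H-model: P₀ = D₀[(1+g_L) + H(g_S−g_L)]/(r−g_L), with H = 6/2 = 3.
P₀ = 11.36 × [(1+0.033) + 3×(0.1785−0.033)] / (0.076−0.033)
   = 11.36 × 1.4695 / 0.043 = 388.2214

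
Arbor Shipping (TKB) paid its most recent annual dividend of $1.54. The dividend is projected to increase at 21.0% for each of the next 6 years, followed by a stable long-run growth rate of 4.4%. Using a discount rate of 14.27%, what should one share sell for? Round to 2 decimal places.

$34.31

Two-stage DDM. Project D₁…D_6 at 0.21, terminal growth 0.044, discount at r = 0.1427.
D_1 = 1.8634
D_2 = 2.2547
D_3 = 2.7282
D_4 = 3.3011
D_5 = 3.9944
D_6 = 4.8332
Terminal value at t=6: TV = D_7/(r−g) = 5.0458/(0.1427−0.044) = 51.1230
P₀ = 1.8634/(1+0.1427)^1 + 2.2547/(1+0.1427)^2 + 2.7282/(1+0.1427)^3 + 3.3011/(1+0.1427)^4 + 3.9944/(1+0.1427)^5 + 4.8332/(1+0.1427)^6 + 51.1230/(1+0.1427)^6 = 34.3058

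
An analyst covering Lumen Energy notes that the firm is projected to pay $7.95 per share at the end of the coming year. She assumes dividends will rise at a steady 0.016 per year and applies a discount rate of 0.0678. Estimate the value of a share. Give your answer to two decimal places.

Gordon growth model: P₀ = D₁/(r − g), with D₁ = 7.95 given directly.
P₀ = 7.9500 / (0.0678 − 0.016) = 7.9500 / 0.0518 = 153.4749

$153.47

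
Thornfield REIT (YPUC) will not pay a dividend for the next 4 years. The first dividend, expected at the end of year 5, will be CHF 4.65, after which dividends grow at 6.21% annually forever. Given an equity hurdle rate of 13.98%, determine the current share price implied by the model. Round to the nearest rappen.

CHF 35.46

Deferred-dividend DDM. At t=4 the remaining stream is a growing perpetuity with first payment D_5 = 4.65.
V_4 = D_5/(r−g) = 4.65/(0.1398−0.0621) = 59.8456
P₀ = V_4/(1+r)^4 = 59.8456/(1+0.1398)^4 = 35.4583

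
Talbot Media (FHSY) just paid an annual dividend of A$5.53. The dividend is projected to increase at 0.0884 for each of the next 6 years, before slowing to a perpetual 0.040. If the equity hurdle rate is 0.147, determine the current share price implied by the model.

A$66.97

Two-stage DDM. Project D₁…D_6 at 0.0884, terminal growth 0.04, discount at r = 0.147.
D_1 = 6.0189
D_2 = 6.5509
D_3 = 7.1300
D_4 = 7.7603
D_5 = 8.4463
D_6 = 9.1930
Terminal value at t=6: TV = D_7/(r−g) = 9.5607/(0.147−0.04) = 89.3523
P₀ = 6.0189/(1+0.147)^1 + 6.5509/(1+0.147)^2 + 7.1300/(1+0.147)^3 + 7.7603/(1+0.147)^4 + 8.4463/(1+0.147)^5 + 9.1930/(1+0.147)^6 + 89.3523/(1+0.147)^6 = 66.9668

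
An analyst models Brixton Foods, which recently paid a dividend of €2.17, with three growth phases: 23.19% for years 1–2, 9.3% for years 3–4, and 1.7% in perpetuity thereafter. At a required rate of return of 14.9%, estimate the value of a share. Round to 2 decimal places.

€26.84

Three-stage DDM. Project D₁…D_4; terminal Gordon value at t=4 with g = 0.017; discount at r = 0.149.
D_1 = 2.6732
D_2 = 3.2931
D_3 = 3.5994
D_4 = 3.9342
TV_4 = 4.0010/(0.149−0.017) = 30.3108
P₀ = Σ Dₜ/(1+r)ᵗ + TV_4/(1+r)^4 = 26.8418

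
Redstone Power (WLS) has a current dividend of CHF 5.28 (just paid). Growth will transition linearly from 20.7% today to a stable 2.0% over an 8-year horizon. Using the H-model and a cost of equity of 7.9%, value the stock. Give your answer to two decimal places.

CHF 158.22

H-model: P₀ = D₀[(1+g_L) + H(g_S−g_L)]/(r−g_L), with H = 8/2 = 4.
P₀ = 5.28 × [(1+0.02) + 4×(0.207−0.02)] / (0.079−0.02)
   = 5.28 × 1.7680 / 0.059 = 158.2210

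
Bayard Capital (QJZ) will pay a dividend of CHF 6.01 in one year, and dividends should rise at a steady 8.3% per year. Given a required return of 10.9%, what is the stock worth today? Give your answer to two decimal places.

CHF 231.15

Gordon growth model: P₀ = D₁/(r − g), with D₁ = 6.01 given directly.
P₀ = 6.0100 / (0.109 − 0.083) = 6.0100 / 0.026 = 231.1538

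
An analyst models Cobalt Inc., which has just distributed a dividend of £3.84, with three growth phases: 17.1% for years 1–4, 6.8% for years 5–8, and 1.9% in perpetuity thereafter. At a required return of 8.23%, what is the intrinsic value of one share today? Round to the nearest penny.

£119.46

Three-stage DDM. Project D₁…D_8; terminal Gordon value at t=8 with g = 0.019; discount at r = 0.0823.
D_1 = 4.4966
D_2 = 5.2656
D_3 = 6.1660
D_4 = 7.2204
D_5 = 7.7113
D_6 = 8.2357
D_7 = 8.7957
D_8 = 9.3939
TV_8 = 9.5723/(0.0823−0.019) = 151.2218
P₀ = Σ Dₜ/(1+r)ᵗ + TV_8/(1+r)^8 = 119.4602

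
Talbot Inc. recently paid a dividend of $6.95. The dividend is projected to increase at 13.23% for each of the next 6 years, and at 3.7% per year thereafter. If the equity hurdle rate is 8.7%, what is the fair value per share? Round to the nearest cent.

$232.38

Two-stage DDM. Project D₁…D_6 at 0.1323, terminal growth 0.037, discount at r = 0.087.
D_1 = 7.8695
D_2 = 8.9106
D_3 = 10.0895
D_4 = 11.4243
D_5 = 12.9358
D_6 = 14.6472
Terminal value at t=6: TV = D_7/(r−g) = 15.1891/(0.087−0.037) = 303.7824
P₀ = 7.8695/(1+0.087)^1 + 8.9106/(1+0.087)^2 + 10.0895/(1+0.087)^3 + 11.4243/(1+0.087)^4 + 12.9358/(1+0.087)^5 + 14.6472/(1+0.087)^6 + 303.7824/(1+0.087)^6 = 232.3787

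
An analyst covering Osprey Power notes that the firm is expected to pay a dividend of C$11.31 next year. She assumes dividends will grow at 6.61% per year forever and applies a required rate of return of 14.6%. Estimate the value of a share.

Gordon growth model: P₀ = D₁/(r − g), with D₁ = 11.31 given directly.
P₀ = 11.3100 / (0.146 − 0.0661) = 11.3100 / 0.0799 = 141.5519

C$141.55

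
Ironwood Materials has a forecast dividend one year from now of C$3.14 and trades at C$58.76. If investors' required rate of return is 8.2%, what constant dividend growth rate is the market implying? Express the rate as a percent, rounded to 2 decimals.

2.86%

From P₀ = D₁/(r − g), the implied growth is g = r − D₁/P₀.
g = 0.082 − 3.14/58.76 = 0.082 − 0.05344 = 0.02856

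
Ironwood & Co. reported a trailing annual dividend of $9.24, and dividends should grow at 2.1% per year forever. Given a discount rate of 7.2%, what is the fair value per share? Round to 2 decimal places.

Gordon growth model: P₀ = D₁/(r − g). D₁ = 9.24 × (1 + 0.021) = 9.4340.
P₀ = 9.4340 / (0.072 − 0.021) = 9.4340 / 0.051 = 184.9812

$184.98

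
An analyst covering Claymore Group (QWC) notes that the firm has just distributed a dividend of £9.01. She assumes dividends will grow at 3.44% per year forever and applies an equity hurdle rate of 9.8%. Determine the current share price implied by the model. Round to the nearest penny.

£146.54

Gordon growth model: P₀ = D₁/(r − g). D₁ = 9.01 × (1 + 0.0344) = 9.3199.
P₀ = 9.3199 / (0.098 − 0.0344) = 9.3199 / 0.0636 = 146.5400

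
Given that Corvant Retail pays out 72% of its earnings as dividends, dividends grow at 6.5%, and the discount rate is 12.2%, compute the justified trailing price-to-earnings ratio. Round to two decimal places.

Justified trailing P/E = b(1+g)/(r−g) = 0.72×(1+0.065)/(0.122−0.065) = 13.4526

13.45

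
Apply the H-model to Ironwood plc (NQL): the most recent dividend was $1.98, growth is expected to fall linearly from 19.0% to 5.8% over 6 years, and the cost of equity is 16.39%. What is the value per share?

$27.19

H-model: P₀ = D₀[(1+g_L) + H(g_S−g_L)]/(r−g_L), with H = 6/2 = 3.
P₀ = 1.98 × [(1+0.058) + 3×(0.19−0.058)] / (0.1639−0.058)
   = 1.98 × 1.4540 / 0.1059 = 27.1853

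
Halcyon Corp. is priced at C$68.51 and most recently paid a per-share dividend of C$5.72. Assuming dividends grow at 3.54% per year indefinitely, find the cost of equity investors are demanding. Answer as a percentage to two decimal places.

12.18%

Rearranging the constant-growth DDM: r = D₁/P₀ + g.
D₁ = 5.72 × (1 + 0.0354) = 5.9225.
r = 5.9225 / 68.51 + 0.0354 = 0.08645 + 0.0354 = 0.12185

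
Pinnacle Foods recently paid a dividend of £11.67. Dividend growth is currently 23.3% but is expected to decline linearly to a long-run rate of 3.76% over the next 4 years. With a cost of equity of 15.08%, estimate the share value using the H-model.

£147.26

H-model: P₀ = D₀[(1+g_L) + H(g_S−g_L)]/(r−g_L), with H = 4/2 = 2.
P₀ = 11.67 × [(1+0.0376) + 2×(0.233−0.0376)] / (0.1508−0.0376)
   = 11.67 × 1.4284 / 0.1132 = 147.2564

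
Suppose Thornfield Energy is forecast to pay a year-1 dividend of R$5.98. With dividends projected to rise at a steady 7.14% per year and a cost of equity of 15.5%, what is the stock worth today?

R$71.53

Gordon growth model: P₀ = D₁/(r − g), with D₁ = 5.98 given directly.
P₀ = 5.9800 / (0.155 − 0.0714) = 5.9800 / 0.0836 = 71.5311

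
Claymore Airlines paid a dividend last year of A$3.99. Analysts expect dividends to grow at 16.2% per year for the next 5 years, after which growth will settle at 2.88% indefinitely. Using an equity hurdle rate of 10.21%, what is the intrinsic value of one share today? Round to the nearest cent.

A$96.42

Two-stage DDM. Project D₁…D_5 at 0.162, terminal growth 0.0288, discount at r = 0.1021.
D_1 = 4.6364
D_2 = 5.3875
D_3 = 6.2602
D_4 = 7.2744
D_5 = 8.4529
Terminal value at t=5: TV = D_6/(r−g) = 8.6963/(0.1021−0.0288) = 118.6398
P₀ = 4.6364/(1+0.1021)^1 + 5.3875/(1+0.1021)^2 + 6.2602/(1+0.1021)^3 + 7.2744/(1+0.1021)^4 + 8.4529/(1+0.1021)^5 + 118.6398/(1+0.1021)^5 = 96.4153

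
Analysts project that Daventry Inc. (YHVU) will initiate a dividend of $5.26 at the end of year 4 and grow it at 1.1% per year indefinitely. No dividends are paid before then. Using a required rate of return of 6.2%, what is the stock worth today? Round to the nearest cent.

Deferred-dividend DDM. At t=3 the remaining stream is a growing perpetuity with first payment D_4 = 5.26.
V_3 = D_4/(r−g) = 5.26/(0.062−0.011) = 103.1373
P₀ = V_3/(1+r)^3 = 103.1373/(1+0.062)^3 = 86.1077

$86.11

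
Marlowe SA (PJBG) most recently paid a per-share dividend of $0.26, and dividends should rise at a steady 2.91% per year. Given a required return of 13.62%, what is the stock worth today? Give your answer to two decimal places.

$2.50

Gordon growth model: P₀ = D₁/(r − g). D₁ = 0.26 × (1 + 0.0291) = 0.2676.
P₀ = 0.2676 / (0.1362 − 0.0291) = 0.2676 / 0.1071 = 2.4983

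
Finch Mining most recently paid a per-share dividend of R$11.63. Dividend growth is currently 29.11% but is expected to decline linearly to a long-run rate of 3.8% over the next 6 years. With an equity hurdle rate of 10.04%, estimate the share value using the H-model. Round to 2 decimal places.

H-model: P₀ = D₀[(1+g_L) + H(g_S−g_L)]/(r−g_L), with H = 6/2 = 3.
P₀ = 11.63 × [(1+0.038) + 3×(0.2911−0.038)] / (0.1004−0.038)
   = 11.63 × 1.7973 / 0.0624 = 334.9775

R$334.98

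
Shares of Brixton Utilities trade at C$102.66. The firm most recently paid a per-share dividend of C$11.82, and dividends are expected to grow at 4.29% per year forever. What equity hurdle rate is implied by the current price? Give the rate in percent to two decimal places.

Rearranging the constant-growth DDM: r = D₁/P₀ + g.
D₁ = 11.82 × (1 + 0.0429) = 12.3271.
r = 12.3271 / 102.66 + 0.0429 = 0.12008 + 0.0429 = 0.16298

16.30%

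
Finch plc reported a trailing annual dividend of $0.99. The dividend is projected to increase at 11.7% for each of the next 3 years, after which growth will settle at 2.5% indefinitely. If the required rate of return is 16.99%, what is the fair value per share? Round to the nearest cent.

$8.80

Two-stage DDM. Project D₁…D_3 at 0.117, terminal growth 0.025, discount at r = 0.1699.
D_1 = 1.1058
D_2 = 1.2352
D_3 = 1.3797
Terminal value at t=3: TV = D_4/(r−g) = 1.4142/(0.1699−0.025) = 9.7600
P₀ = 1.1058/(1+0.1699)^1 + 1.2352/(1+0.1699)^2 + 1.3797/(1+0.1699)^3 + 9.7600/(1+0.1699)^3 = 8.8048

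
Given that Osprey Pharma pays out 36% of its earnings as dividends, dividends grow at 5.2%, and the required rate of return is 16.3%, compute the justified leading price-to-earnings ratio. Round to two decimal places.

3.24

Justified leading P/E = b/(r−g) = 0.36/(0.163−0.052) = 3.2432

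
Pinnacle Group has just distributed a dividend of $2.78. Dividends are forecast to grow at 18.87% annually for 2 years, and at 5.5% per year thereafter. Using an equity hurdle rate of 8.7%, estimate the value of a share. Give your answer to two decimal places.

Two-stage DDM. Project D₁…D_2 at 0.1887, terminal growth 0.055, discount at r = 0.087.
D_1 = 3.3046
D_2 = 3.9282
Terminal value at t=2: TV = D_3/(r−g) = 4.1442/(0.087−0.055) = 129.5066
P₀ = 3.3046/(1+0.087)^1 + 3.9282/(1+0.087)^2 + 129.5066/(1+0.087)^2 = 115.9702

$115.97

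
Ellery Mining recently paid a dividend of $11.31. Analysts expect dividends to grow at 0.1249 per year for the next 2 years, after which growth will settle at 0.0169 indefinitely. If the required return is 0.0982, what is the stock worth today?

$171.88

Two-stage DDM. Project D₁…D_2 at 0.1249, terminal growth 0.0169, discount at r = 0.0982.
D_1 = 12.7226
D_2 = 14.3117
Terminal value at t=2: TV = D_3/(r−g) = 14.5535/(0.0982−0.0169) = 179.0103
P₀ = 12.7226/(1+0.0982)^1 + 14.3117/(1+0.0982)^2 + 179.0103/(1+0.0982)^2 = 171.8794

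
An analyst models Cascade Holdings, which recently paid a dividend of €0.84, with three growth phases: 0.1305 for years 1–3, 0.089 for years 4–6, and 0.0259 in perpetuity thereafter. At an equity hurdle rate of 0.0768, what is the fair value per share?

€26.03

Three-stage DDM. Project D₁…D_6; terminal Gordon value at t=6 with g = 0.0259; discount at r = 0.0768.
D_1 = 0.9496
D_2 = 1.0735
D_3 = 1.2136
D_4 = 1.3217
D_5 = 1.4393
D_6 = 1.5674
TV_6 = 1.6080/(0.0768−0.0259) = 31.5909
P₀ = Σ Dₜ/(1+r)ᵗ + TV_6/(1+r)^6 = 26.0277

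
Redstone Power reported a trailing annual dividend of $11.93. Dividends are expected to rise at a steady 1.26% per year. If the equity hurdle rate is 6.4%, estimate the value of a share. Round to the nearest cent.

$235.03

Gordon growth model: P₀ = D₁/(r − g). D₁ = 11.93 × (1 + 0.0126) = 12.0803.
P₀ = 12.0803 / (0.064 − 0.0126) = 12.0803 / 0.0514 = 235.0256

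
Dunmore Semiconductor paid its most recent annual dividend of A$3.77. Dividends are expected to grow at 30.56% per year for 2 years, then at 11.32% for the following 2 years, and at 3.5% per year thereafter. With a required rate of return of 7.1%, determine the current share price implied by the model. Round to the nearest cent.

Three-stage DDM. Project D₁…D_4; terminal Gordon value at t=4 with g = 0.035; discount at r = 0.071.
D_1 = 4.9221
D_2 = 6.4263
D_3 = 7.1538
D_4 = 7.9636
TV_4 = 8.2423/(0.071−0.035) = 228.9528
P₀ = Σ Dₜ/(1+r)ᵗ + TV_4/(1+r)^4 = 196.0898

A$196.09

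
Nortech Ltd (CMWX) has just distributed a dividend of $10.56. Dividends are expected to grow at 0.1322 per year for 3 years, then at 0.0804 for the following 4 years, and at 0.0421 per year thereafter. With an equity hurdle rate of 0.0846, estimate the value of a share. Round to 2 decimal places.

$372.13

Three-stage DDM. Project D₁…D_7; terminal Gordon value at t=7 with g = 0.0421; discount at r = 0.0846.
D_1 = 11.9560
D_2 = 13.5366
D_3 = 15.3262
D_4 = 16.5584
D_5 = 17.8897
D_6 = 19.3280
D_7 = 20.8820
TV_7 = 21.7611/(0.0846−0.0421) = 512.0261
P₀ = Σ Dₜ/(1+r)ᵗ + TV_7/(1+r)^7 = 372.1332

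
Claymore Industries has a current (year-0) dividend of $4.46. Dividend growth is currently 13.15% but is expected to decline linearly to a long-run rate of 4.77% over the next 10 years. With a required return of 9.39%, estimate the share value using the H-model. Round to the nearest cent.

H-model: P₀ = D₀[(1+g_L) + H(g_S−g_L)]/(r−g_L), with H = 10/2 = 5.
P₀ = 4.46 × [(1+0.0477) + 5×(0.1315−0.0477)] / (0.0939−0.0477)
   = 4.46 × 1.4667 / 0.0462 = 141.5905

$141.59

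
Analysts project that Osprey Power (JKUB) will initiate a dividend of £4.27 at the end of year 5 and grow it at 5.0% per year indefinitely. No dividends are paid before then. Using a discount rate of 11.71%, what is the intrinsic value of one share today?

£40.86

Deferred-dividend DDM. At t=4 the remaining stream is a growing perpetuity with first payment D_5 = 4.27.
V_4 = D_5/(r−g) = 4.27/(0.1171−0.05) = 63.6364
P₀ = V_4/(1+r)^4 = 63.6364/(1+0.1171)^4 = 40.8636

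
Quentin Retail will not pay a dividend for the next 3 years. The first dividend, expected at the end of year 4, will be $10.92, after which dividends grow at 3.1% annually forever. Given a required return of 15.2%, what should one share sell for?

Deferred-dividend DDM. At t=3 the remaining stream is a growing perpetuity with first payment D_4 = 10.92.
V_3 = D_4/(r−g) = 10.92/(0.152−0.031) = 90.2479
P₀ = V_3/(1+r)^3 = 90.2479/(1+0.152)^3 = 59.0310

$59.03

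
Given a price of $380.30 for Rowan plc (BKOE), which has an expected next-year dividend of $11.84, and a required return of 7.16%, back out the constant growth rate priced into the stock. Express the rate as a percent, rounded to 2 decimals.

4.05%

From P₀ = D₁/(r − g), the implied growth is g = r − D₁/P₀.
g = 0.0716 − 11.84/380.30 = 0.0716 − 0.03113 = 0.04047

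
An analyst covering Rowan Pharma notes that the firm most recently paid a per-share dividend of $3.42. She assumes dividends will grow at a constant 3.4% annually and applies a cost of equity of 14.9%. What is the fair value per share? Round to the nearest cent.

$30.75

Gordon growth model: P₀ = D₁/(r − g). D₁ = 3.42 × (1 + 0.034) = 3.5363.
P₀ = 3.5363 / (0.149 − 0.034) = 3.5363 / 0.115 = 30.7503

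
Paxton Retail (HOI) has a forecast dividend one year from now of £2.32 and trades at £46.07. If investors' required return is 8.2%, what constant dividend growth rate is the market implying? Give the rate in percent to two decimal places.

From P₀ = D₁/(r − g), the implied growth is g = r − D₁/P₀.
g = 0.082 − 2.32/46.07 = 0.082 − 0.05036 = 0.03164

3.16%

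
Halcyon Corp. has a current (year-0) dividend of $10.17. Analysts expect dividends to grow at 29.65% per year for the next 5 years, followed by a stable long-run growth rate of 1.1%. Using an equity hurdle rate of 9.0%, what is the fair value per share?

Two-stage DDM. Project D₁…D_5 at 0.2965, terminal growth 0.011, discount at r = 0.09.
D_1 = 13.1854
D_2 = 17.0949
D_3 = 22.1635
D_4 = 28.7350
D_5 = 37.2549
Terminal value at t=5: TV = D_6/(r−g) = 37.6647/(0.09−0.011) = 476.7686
P₀ = 13.1854/(1+0.09)^1 + 17.0949/(1+0.09)^2 + 22.1635/(1+0.09)^3 + 28.7350/(1+0.09)^4 + 37.2549/(1+0.09)^5 + 476.7686/(1+0.09)^5 = 398.0360

$398.04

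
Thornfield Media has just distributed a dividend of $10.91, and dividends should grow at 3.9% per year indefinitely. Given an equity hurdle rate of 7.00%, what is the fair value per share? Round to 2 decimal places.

$365.66

Gordon growth model: P₀ = D₁/(r − g). D₁ = 10.91 × (1 + 0.039) = 11.3355.
P₀ = 11.3355 / (0.07 − 0.039) = 11.3355 / 0.031 = 365.6610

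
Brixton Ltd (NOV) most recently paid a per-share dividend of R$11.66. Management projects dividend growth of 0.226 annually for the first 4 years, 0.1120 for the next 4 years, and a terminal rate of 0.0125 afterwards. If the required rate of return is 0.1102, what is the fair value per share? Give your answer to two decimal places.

R$310.65

Three-stage DDM. Project D₁…D_8; terminal Gordon value at t=8 with g = 0.0125; discount at r = 0.1102.
D_1 = 14.2952
D_2 = 17.5259
D_3 = 21.4867
D_4 = 26.3427
D_5 = 29.2931
D_6 = 32.5739
D_7 = 36.2222
D_8 = 40.2791
TV_8 = 40.7826/(0.1102−0.0125) = 417.4265
P₀ = Σ Dₜ/(1+r)ᵗ + TV_8/(1+r)^8 = 310.6523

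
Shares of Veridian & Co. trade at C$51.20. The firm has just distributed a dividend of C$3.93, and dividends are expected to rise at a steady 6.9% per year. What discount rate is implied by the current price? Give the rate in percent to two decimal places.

15.11%

Rearranging the constant-growth DDM: r = D₁/P₀ + g.
D₁ = 3.93 × (1 + 0.069) = 4.2012.
r = 4.2012 / 51.20 + 0.069 = 0.08205 + 0.069 = 0.15105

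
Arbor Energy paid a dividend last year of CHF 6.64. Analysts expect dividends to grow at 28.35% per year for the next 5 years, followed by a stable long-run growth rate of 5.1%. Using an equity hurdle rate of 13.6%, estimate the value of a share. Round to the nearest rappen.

Two-stage DDM. Project D₁…D_5 at 0.2835, terminal growth 0.051, discount at r = 0.136.
D_1 = 8.5224
D_2 = 10.9386
D_3 = 14.0396
D_4 = 18.0199
D_5 = 23.1285
Terminal value at t=5: TV = D_6/(r−g) = 24.3081/(0.136−0.051) = 285.9771
P₀ = 8.5224/(1+0.136)^1 + 10.9386/(1+0.136)^2 + 14.0396/(1+0.136)^3 + 18.0199/(1+0.136)^4 + 23.1285/(1+0.136)^5 + 285.9771/(1+0.136)^5 = 199.7616

CHF 199.76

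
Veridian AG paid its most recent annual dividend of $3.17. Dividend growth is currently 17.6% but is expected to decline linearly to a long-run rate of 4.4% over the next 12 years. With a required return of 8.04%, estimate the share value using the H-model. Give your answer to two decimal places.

H-model: P₀ = D₀[(1+g_L) + H(g_S−g_L)]/(r−g_L), with H = 12/2 = 6.
P₀ = 3.17 × [(1+0.044) + 6×(0.176−0.044)] / (0.0804−0.044)
   = 3.17 × 1.8360 / 0.0364 = 159.8934

$159.89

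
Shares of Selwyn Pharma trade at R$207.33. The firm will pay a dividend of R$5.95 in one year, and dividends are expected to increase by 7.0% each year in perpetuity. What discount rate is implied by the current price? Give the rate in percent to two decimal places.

9.87%

Rearranging the constant-growth DDM: r = D₁/P₀ + g.
r = 5.9500 / 207.33 + 0.07 = 0.02870 + 0.07 = 0.09870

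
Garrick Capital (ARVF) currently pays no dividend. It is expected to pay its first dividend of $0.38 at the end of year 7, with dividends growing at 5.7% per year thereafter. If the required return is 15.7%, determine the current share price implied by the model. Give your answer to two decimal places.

Deferred-dividend DDM. At t=6 the remaining stream is a growing perpetuity with first payment D_7 = 0.38.
V_6 = D_7/(r−g) = 0.38/(0.157−0.057) = 3.8000
P₀ = V_6/(1+r)^6 = 3.8000/(1+0.157)^6 = 1.5841

$1.58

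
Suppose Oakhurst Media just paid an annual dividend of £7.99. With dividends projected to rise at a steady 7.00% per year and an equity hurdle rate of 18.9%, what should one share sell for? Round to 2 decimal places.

£71.84

Gordon growth model: P₀ = D₁/(r − g). D₁ = 7.99 × (1 + 0.07) = 8.5493.
P₀ = 8.5493 / (0.189 − 0.07) = 8.5493 / 0.119 = 71.8429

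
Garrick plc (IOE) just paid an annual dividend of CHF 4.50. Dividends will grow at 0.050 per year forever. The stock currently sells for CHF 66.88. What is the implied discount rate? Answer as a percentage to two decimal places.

12.06%

Rearranging the constant-growth DDM: r = D₁/P₀ + g.
D₁ = 4.50 × (1 + 0.05) = 4.7250.
r = 4.7250 / 66.88 + 0.05 = 0.07065 + 0.05 = 0.12065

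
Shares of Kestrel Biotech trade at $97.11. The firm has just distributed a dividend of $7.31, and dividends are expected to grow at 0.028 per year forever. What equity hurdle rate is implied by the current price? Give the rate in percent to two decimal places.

10.54%

Rearranging the constant-growth DDM: r = D₁/P₀ + g.
D₁ = 7.31 × (1 + 0.028) = 7.5147.
r = 7.5147 / 97.11 + 0.028 = 0.07738 + 0.028 = 0.10538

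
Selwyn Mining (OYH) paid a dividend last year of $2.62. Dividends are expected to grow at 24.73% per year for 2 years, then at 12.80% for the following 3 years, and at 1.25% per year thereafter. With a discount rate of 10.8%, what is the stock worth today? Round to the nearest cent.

Three-stage DDM. Project D₁…D_5; terminal Gordon value at t=5 with g = 0.0125; discount at r = 0.108.
D_1 = 3.2679
D_2 = 4.0761
D_3 = 4.5978
D_4 = 5.1863
D_5 = 5.8502
TV_5 = 5.9233/(0.108−0.0125) = 62.0243
P₀ = Σ Dₜ/(1+r)ᵗ + TV_5/(1+r)^5 = 53.7359

$53.74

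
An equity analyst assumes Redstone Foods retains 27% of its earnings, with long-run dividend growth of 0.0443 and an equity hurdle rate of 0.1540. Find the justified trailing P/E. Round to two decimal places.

Payout ratio b = 1 − 0.27 = 0.73.
Justified trailing P/E = b(1+g)/(r−g) = 0.73×(1+0.0443)/(0.154−0.0443) = 6.9493

6.95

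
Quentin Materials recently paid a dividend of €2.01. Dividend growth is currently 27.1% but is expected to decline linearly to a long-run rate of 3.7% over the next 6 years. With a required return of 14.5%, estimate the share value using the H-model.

H-model: P₀ = D₀[(1+g_L) + H(g_S−g_L)]/(r−g_L), with H = 6/2 = 3.
P₀ = 2.01 × [(1+0.037) + 3×(0.271−0.037)] / (0.145−0.037)
   = 2.01 × 1.7390 / 0.108 = 32.3647

€32.36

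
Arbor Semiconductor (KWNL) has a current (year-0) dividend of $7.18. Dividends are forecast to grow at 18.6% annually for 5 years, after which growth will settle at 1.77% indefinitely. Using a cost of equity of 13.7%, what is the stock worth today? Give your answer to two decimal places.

Two-stage DDM. Project D₁…D_5 at 0.186, terminal growth 0.0177, discount at r = 0.137.
D_1 = 8.5155
D_2 = 10.0994
D_3 = 11.9778
D_4 = 14.2057
D_5 = 16.8480
Terminal value at t=5: TV = D_6/(r−g) = 17.1462/(0.137−0.0177) = 143.7233
P₀ = 8.5155/(1+0.137)^1 + 10.0994/(1+0.137)^2 + 11.9778/(1+0.137)^3 + 14.2057/(1+0.137)^4 + 16.8480/(1+0.137)^5 + 143.7233/(1+0.137)^5 = 116.4523

$116.45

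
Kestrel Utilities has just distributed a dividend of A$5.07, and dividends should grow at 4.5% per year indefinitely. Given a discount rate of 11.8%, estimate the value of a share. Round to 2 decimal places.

Gordon growth model: P₀ = D₁/(r − g). D₁ = 5.07 × (1 + 0.045) = 5.2981.
P₀ = 5.2981 / (0.118 − 0.045) = 5.2981 / 0.073 = 72.5774

A$72.58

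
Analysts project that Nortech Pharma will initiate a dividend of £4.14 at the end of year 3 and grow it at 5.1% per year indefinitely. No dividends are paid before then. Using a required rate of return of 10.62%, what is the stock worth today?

Deferred-dividend DDM. At t=2 the remaining stream is a growing perpetuity with first payment D_3 = 4.14.
V_2 = D_3/(r−g) = 4.14/(0.1062−0.051) = 75.0000
P₀ = V_2/(1+r)^2 = 75.0000/(1+0.1062)^2 = 61.2906

£61.29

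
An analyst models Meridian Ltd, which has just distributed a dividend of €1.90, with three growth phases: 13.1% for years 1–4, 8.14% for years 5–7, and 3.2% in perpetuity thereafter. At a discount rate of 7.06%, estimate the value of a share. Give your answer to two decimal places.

€81.18

Three-stage DDM. Project D₁…D_7; terminal Gordon value at t=7 with g = 0.032; discount at r = 0.0706.
D_1 = 2.1489
D_2 = 2.4304
D_3 = 2.7488
D_4 = 3.1089
D_5 = 3.3619
D_6 = 3.6356
D_7 = 3.9315
TV_7 = 4.0574/(0.0706−0.032) = 105.1128
P₀ = Σ Dₜ/(1+r)ᵗ + TV_7/(1+r)^7 = 81.1802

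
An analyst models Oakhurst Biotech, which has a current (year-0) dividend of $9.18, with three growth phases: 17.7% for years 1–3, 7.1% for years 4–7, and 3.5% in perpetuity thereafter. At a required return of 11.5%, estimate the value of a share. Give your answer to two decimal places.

Three-stage DDM. Project D₁…D_7; terminal Gordon value at t=7 with g = 0.035; discount at r = 0.115.
D_1 = 10.8049
D_2 = 12.7173
D_3 = 14.9683
D_4 = 16.0310
D_5 = 17.1692
D_6 = 18.3883
D_7 = 19.6938
TV_7 = 20.3831/(0.115−0.035) = 254.7888
P₀ = Σ Dₜ/(1+r)ᵗ + TV_7/(1+r)^7 = 188.7344

$188.73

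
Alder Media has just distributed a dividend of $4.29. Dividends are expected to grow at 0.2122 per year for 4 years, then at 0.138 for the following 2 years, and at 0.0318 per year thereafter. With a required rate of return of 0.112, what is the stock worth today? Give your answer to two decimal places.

$115.56

Three-stage DDM. Project D₁…D_6; terminal Gordon value at t=6 with g = 0.0318; discount at r = 0.112.
D_1 = 5.2003
D_2 = 6.3038
D_3 = 7.6415
D_4 = 9.2631
D_5 = 10.5414
D_6 = 11.9961
TV_6 = 12.3775/(0.112−0.0318) = 154.3335
P₀ = Σ Dₜ/(1+r)ᵗ + TV_6/(1+r)^6 = 115.5609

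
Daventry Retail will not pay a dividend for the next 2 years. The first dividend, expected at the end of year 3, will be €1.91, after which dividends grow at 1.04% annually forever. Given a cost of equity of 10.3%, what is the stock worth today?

€16.95

Deferred-dividend DDM. At t=2 the remaining stream is a growing perpetuity with first payment D_3 = 1.91.
V_2 = D_3/(r−g) = 1.91/(0.103−0.0104) = 20.6263
P₀ = V_2/(1+r)^2 = 20.6263/(1+0.103)^2 = 16.9540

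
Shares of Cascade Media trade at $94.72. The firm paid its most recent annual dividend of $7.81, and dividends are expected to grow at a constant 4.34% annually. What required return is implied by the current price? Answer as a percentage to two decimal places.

12.94%

Rearranging the constant-growth DDM: r = D₁/P₀ + g.
D₁ = 7.81 × (1 + 0.0434) = 8.1490.
r = 8.1490 / 94.72 + 0.0434 = 0.08603 + 0.0434 = 0.12943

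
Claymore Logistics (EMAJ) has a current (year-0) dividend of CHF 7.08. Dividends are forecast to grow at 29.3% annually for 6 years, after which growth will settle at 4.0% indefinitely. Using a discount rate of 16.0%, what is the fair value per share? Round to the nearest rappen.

Two-stage DDM. Project D₁…D_6 at 0.293, terminal growth 0.04, discount at r = 0.16.
D_1 = 9.1544
D_2 = 11.8367
D_3 = 15.3048
D_4 = 19.7892
D_5 = 25.5874
D_6 = 33.0845
Terminal value at t=6: TV = D_7/(r−g) = 34.4079/(0.16−0.04) = 286.7322
P₀ = 9.1544/(1+0.16)^1 + 11.8367/(1+0.16)^2 + 15.3048/(1+0.16)^3 + 19.7892/(1+0.16)^4 + 25.5874/(1+0.16)^5 + 33.0845/(1+0.16)^6 + 286.7322/(1+0.16)^6 = 180.8717

CHF 180.87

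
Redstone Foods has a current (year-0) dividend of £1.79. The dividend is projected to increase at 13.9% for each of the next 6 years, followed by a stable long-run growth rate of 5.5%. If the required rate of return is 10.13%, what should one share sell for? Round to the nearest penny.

Two-stage DDM. Project D₁…D_6 at 0.139, terminal growth 0.055, discount at r = 0.1013.
D_1 = 2.0388
D_2 = 2.3222
D_3 = 2.6450
D_4 = 3.0126
D_5 = 3.4314
D_6 = 3.9084
Terminal value at t=6: TV = D_7/(r−g) = 4.1233/(0.1013−0.055) = 89.0568
P₀ = 2.0388/(1+0.1013)^1 + 2.3222/(1+0.1013)^2 + 2.6450/(1+0.1013)^3 + 3.0126/(1+0.1013)^4 + 3.4314/(1+0.1013)^5 + 3.9084/(1+0.1013)^6 + 89.0568/(1+0.1013)^6 = 62.0180

£62.02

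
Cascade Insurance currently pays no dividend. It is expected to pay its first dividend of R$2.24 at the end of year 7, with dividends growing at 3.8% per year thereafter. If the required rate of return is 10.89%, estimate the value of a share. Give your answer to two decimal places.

Deferred-dividend DDM. At t=6 the remaining stream is a growing perpetuity with first payment D_7 = 2.24.
V_6 = D_7/(r−g) = 2.24/(0.1089−0.038) = 31.5938
P₀ = V_6/(1+r)^6 = 31.5938/(1+0.1089)^6 = 16.9921

R$16.99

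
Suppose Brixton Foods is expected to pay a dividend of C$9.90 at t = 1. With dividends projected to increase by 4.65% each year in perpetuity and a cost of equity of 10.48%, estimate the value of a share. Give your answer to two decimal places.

Gordon growth model: P₀ = D₁/(r − g), with D₁ = 9.90 given directly.
P₀ = 9.9000 / (0.1048 − 0.0465) = 9.9000 / 0.0583 = 169.8113

C$169.81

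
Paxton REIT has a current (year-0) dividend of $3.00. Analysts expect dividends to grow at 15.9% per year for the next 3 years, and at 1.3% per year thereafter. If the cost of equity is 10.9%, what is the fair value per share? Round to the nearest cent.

$45.97

Two-stage DDM. Project D₁…D_3 at 0.159, terminal growth 0.013, discount at r = 0.109.
D_1 = 3.4770
D_2 = 4.0298
D_3 = 4.6706
Terminal value at t=3: TV = D_4/(r−g) = 4.7313/(0.109−0.013) = 49.2844
P₀ = 3.4770/(1+0.109)^1 + 4.0298/(1+0.109)^2 + 4.6706/(1+0.109)^3 + 49.2844/(1+0.109)^3 = 45.9701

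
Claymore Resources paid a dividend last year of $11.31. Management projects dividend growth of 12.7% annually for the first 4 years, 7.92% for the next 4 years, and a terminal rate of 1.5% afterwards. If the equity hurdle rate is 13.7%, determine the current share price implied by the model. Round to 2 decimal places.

$156.37

Three-stage DDM. Project D₁…D_8; terminal Gordon value at t=8 with g = 0.015; discount at r = 0.137.
D_1 = 12.7464
D_2 = 14.3652
D_3 = 16.1895
D_4 = 18.2456
D_5 = 19.6907
D_6 = 21.2502
D_7 = 22.9332
D_8 = 24.7495
TV_8 = 25.1207/(0.137−0.015) = 205.9075
P₀ = Σ Dₜ/(1+r)ᵗ + TV_8/(1+r)^8 = 156.3690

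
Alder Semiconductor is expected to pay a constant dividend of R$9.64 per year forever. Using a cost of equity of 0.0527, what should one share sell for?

Zero-growth DDM (perpetuity): P₀ = D/r = 9.64 / 0.0527 = 182.9222

R$182.92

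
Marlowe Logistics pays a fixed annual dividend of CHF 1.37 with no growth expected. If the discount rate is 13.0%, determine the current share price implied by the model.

CHF 10.54

Zero-growth DDM (perpetuity): P₀ = D/r = 1.37 / 0.13 = 10.5385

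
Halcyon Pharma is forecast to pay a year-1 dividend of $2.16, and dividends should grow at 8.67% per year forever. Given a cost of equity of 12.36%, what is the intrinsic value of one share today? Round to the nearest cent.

Gordon growth model: P₀ = D₁/(r − g), with D₁ = 2.16 given directly.
P₀ = 2.1600 / (0.1236 − 0.0867) = 2.1600 / 0.0369 = 58.5366

$58.54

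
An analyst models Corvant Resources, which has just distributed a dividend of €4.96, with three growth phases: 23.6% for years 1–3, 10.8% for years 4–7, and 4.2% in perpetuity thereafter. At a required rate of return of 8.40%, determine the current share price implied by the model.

€249.65

Three-stage DDM. Project D₁…D_7; terminal Gordon value at t=7 with g = 0.042; discount at r = 0.084.
D_1 = 6.1306
D_2 = 7.5774
D_3 = 9.3656
D_4 = 10.3771
D_5 = 11.4978
D_6 = 12.7396
D_7 = 14.1155
TV_7 = 14.7083/(0.084−0.042) = 350.1987
P₀ = Σ Dₜ/(1+r)ᵗ + TV_7/(1+r)^7 = 249.6496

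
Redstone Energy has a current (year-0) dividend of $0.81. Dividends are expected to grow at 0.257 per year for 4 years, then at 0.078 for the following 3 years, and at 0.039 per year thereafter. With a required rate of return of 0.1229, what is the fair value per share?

$21.78

Three-stage DDM. Project D₁…D_7; terminal Gordon value at t=7 with g = 0.039; discount at r = 0.1229.
D_1 = 1.0182
D_2 = 1.2798
D_3 = 1.6088
D_4 = 2.0222
D_5 = 2.1799
D_6 = 2.3500
D_7 = 2.5333
TV_7 = 2.6321/(0.1229−0.039) = 31.3716
P₀ = Σ Dₜ/(1+r)ᵗ + TV_7/(1+r)^7 = 21.7849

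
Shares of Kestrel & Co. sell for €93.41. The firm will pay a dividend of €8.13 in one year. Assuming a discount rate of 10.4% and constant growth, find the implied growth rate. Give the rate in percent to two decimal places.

From P₀ = D₁/(r − g), the implied growth is g = r − D₁/P₀.
g = 0.104 − 8.13/93.41 = 0.104 − 0.08704 = 0.01696

1.70%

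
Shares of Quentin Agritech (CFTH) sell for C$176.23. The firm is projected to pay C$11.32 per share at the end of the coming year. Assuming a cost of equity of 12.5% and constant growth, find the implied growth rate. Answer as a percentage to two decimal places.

6.08%

From P₀ = D₁/(r − g), the implied growth is g = r − D₁/P₀.
g = 0.125 − 11.32/176.23 = 0.125 − 0.06423 = 0.06077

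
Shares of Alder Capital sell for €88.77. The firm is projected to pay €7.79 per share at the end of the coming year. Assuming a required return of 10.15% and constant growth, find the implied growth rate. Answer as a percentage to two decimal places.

1.37%

From P₀ = D₁/(r − g), the implied growth is g = r − D₁/P₀.
g = 0.1015 − 7.79/88.77 = 0.1015 − 0.08775 = 0.01375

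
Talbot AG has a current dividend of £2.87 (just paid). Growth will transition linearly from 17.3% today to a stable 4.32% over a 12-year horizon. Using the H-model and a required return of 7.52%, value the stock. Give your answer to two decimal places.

£163.41

H-model: P₀ = D₀[(1+g_L) + H(g_S−g_L)]/(r−g_L), with H = 12/2 = 6.
P₀ = 2.87 × [(1+0.0432) + 6×(0.173−0.0432)] / (0.0752−0.0432)
   = 2.87 × 1.8220 / 0.032 = 163.4106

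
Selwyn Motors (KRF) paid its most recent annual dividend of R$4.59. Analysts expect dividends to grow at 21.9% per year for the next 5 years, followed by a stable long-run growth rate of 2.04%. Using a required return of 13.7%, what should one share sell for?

Two-stage DDM. Project D₁…D_5 at 0.219, terminal growth 0.0204, discount at r = 0.137.
D_1 = 5.5952
D_2 = 6.8206
D_3 = 8.3143
D_4 = 10.1351
D_5 = 12.3547
Terminal value at t=5: TV = D_6/(r−g) = 12.6067/(0.137−0.0204) = 108.1193
P₀ = 5.5952/(1+0.137)^1 + 6.8206/(1+0.137)^2 + 8.3143/(1+0.137)^3 + 10.1351/(1+0.137)^4 + 12.3547/(1+0.137)^5 + 108.1193/(1+0.137)^5 = 85.3180

R$85.32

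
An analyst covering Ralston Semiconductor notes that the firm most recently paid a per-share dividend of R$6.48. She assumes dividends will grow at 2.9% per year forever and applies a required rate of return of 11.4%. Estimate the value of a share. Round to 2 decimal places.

R$78.45

Gordon growth model: P₀ = D₁/(r − g). D₁ = 6.48 × (1 + 0.029) = 6.6679.
P₀ = 6.6679 / (0.114 − 0.029) = 6.6679 / 0.085 = 78.4461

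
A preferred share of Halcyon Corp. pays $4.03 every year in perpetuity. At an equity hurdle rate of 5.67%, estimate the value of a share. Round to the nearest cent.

$71.08

Zero-growth DDM (perpetuity): P₀ = D/r = 4.03 / 0.0567 = 71.0758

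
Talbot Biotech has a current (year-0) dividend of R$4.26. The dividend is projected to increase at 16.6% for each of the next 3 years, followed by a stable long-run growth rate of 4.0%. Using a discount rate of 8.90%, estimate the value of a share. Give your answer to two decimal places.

Two-stage DDM. Project D₁…D_3 at 0.166, terminal growth 0.04, discount at r = 0.089.
D_1 = 4.9672
D_2 = 5.7917
D_3 = 6.7531
Terminal value at t=3: TV = D_4/(r−g) = 7.0233/(0.089−0.04) = 143.3318
P₀ = 4.9672/(1+0.089)^1 + 5.7917/(1+0.089)^2 + 6.7531/(1+0.089)^3 + 143.3318/(1+0.089)^3 = 125.6576

R$125.66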